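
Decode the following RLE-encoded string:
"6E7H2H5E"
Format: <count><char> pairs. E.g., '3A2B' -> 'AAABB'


Expanding each <count><char> pair:
  6E -> 'EEEEEE'
  7H -> 'HHHHHHH'
  2H -> 'HH'
  5E -> 'EEEEE'

Decoded = EEEEEEHHHHHHHHHEEEEE


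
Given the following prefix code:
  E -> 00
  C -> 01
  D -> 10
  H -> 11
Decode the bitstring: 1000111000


Decoding step by step:
Bits 10 -> D
Bits 00 -> E
Bits 11 -> H
Bits 10 -> D
Bits 00 -> E


Decoded message: DEHDE


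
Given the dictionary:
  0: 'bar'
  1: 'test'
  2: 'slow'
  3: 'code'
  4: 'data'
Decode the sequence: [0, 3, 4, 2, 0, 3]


Look up each index in the dictionary:
  0 -> 'bar'
  3 -> 'code'
  4 -> 'data'
  2 -> 'slow'
  0 -> 'bar'
  3 -> 'code'

Decoded: "bar code data slow bar code"


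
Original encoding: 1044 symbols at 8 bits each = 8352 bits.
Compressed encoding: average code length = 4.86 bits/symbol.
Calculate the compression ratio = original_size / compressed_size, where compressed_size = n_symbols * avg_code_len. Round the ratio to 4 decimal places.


original_size = n_symbols * orig_bits = 1044 * 8 = 8352 bits
compressed_size = n_symbols * avg_code_len = 1044 * 4.86 = 5073.84 bits
ratio = original_size / compressed_size = 8352 / 5073.84 = 1.6461

Compression ratio = 1.6461


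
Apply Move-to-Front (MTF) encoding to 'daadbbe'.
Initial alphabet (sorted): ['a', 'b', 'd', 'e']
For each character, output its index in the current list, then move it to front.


MTF encoding:
'd': index 2 in ['a', 'b', 'd', 'e'] -> ['d', 'a', 'b', 'e']
'a': index 1 in ['d', 'a', 'b', 'e'] -> ['a', 'd', 'b', 'e']
'a': index 0 in ['a', 'd', 'b', 'e'] -> ['a', 'd', 'b', 'e']
'd': index 1 in ['a', 'd', 'b', 'e'] -> ['d', 'a', 'b', 'e']
'b': index 2 in ['d', 'a', 'b', 'e'] -> ['b', 'd', 'a', 'e']
'b': index 0 in ['b', 'd', 'a', 'e'] -> ['b', 'd', 'a', 'e']
'e': index 3 in ['b', 'd', 'a', 'e'] -> ['e', 'b', 'd', 'a']


Output: [2, 1, 0, 1, 2, 0, 3]


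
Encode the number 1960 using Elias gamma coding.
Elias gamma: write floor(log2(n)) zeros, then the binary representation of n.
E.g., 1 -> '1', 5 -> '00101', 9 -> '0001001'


num_bits = floor(log2(1960)) + 1 = 11
leading_zeros = num_bits - 1 = 10
binary(1960) = 11110101000

Elias gamma(1960) = '0000000000' + '11110101000' = 000000000011110101000 (21 bits)


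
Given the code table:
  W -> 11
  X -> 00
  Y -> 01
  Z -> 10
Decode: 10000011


Decoding:
10 -> Z
00 -> X
00 -> X
11 -> W


Result: ZXXW


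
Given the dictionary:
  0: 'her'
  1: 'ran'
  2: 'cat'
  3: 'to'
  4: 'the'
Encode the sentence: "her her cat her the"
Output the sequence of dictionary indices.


Look up each word in the dictionary:
  'her' -> 0
  'her' -> 0
  'cat' -> 2
  'her' -> 0
  'the' -> 4

Encoded: [0, 0, 2, 0, 4]


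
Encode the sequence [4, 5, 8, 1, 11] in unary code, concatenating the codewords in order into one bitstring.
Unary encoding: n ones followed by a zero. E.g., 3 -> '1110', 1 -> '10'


Encode each number as n ones followed by a terminating 0:
  4 -> 11110 (5 bits)
  5 -> 111110 (6 bits)
  8 -> 111111110 (9 bits)
  1 -> 10 (2 bits)
  11 -> 111111111110 (12 bits)
Total length = 5 + 6 + 9 + 2 + 12 = 34 bits.

Unary([4, 5, 8, 1, 11]) = 1111011111011111111010111111111110 (34 bits)


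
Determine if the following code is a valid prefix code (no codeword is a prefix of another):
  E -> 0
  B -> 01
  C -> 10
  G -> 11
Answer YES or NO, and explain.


Checking each pair (does one codeword prefix another?):
  E='0' vs B='01': prefix -- VIOLATION

NO -- this is NOT a valid prefix code. E (0) is a prefix of B (01).


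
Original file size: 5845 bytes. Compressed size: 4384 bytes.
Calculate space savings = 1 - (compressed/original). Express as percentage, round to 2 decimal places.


ratio = compressed/original = 4384/5845 = 0.750043
savings = 1 - ratio = 1 - 0.750043 = 0.249957
as a percentage: 0.249957 * 100 = 25.0%

Space savings = 1 - 4384/5845 = 25.0%


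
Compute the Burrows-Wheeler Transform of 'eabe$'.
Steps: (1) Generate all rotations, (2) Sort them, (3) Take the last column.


Rotations (sorted):
  0: $eabe -> last char: e
  1: abe$e -> last char: e
  2: be$ea -> last char: a
  3: e$eab -> last char: b
  4: eabe$ -> last char: $


BWT = eeab$


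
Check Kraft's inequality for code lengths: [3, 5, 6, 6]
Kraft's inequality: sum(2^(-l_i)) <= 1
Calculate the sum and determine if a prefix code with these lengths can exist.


Sum = 2^(-3) + 2^(-5) + 2^(-6) + 2^(-6)
    = 0.125 + 0.03125 + 0.015625 + 0.015625
    = 12/64 = 0.1875
Since 0.1875 <= 1, Kraft's inequality IS satisfied.
A prefix code with these lengths CAN exist.

Kraft sum = 0.1875. Satisfied.


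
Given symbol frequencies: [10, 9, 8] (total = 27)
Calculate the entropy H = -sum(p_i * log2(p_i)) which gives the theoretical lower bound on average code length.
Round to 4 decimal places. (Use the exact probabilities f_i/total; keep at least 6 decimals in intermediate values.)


Per-symbol terms -p_i * log2(p_i) with p_i = f_i/27:
  p = 10/27 = 0.370370: log2(p) = -1.432959, -p*log2(p) = 0.530726
  p = 9/27 = 0.333333: log2(p) = -1.584963, -p*log2(p) = 0.528321
  p = 8/27 = 0.296296: log2(p) = -1.754888, -p*log2(p) = 0.519967
H = 0.530726 + 0.528321 + 0.519967 = 1.579014

H = 1.579 bits/symbol


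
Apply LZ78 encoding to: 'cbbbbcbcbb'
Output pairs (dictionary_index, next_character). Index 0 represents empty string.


LZ78 encoding steps:
Dictionary: {0: ''}
Step 1: w='' (idx 0), next='c' -> output (0, 'c'), add 'c' as idx 1
Step 2: w='' (idx 0), next='b' -> output (0, 'b'), add 'b' as idx 2
Step 3: w='b' (idx 2), next='b' -> output (2, 'b'), add 'bb' as idx 3
Step 4: w='b' (idx 2), next='c' -> output (2, 'c'), add 'bc' as idx 4
Step 5: w='bc' (idx 4), next='b' -> output (4, 'b'), add 'bcb' as idx 5
Step 6: w='b' (idx 2), end of input -> output (2, '')


Encoded: [(0, 'c'), (0, 'b'), (2, 'b'), (2, 'c'), (4, 'b'), (2, '')]


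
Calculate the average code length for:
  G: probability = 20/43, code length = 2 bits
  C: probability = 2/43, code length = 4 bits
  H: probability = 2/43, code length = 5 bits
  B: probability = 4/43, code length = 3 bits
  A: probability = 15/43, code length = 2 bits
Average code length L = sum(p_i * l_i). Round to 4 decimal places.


Weighted contributions p_i * l_i:
  G: (20/43) * 2 = 40/43
  C: (2/43) * 4 = 8/43
  H: (2/43) * 5 = 10/43
  B: (4/43) * 3 = 12/43
  A: (15/43) * 2 = 30/43
Sum = (40 + 8 + 10 + 12 + 30)/43 = 100/43

L = 100/43 = 2.3256 bits/symbol


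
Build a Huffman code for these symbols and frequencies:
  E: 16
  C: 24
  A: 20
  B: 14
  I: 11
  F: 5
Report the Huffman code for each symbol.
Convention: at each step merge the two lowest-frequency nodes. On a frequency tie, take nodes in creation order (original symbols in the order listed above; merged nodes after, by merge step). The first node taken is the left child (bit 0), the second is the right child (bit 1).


Huffman tree construction:
Step 1: Merge F(5) + I(11) = 16
Step 2: Merge B(14) + E(16) = 30
Step 3: Merge (F+I)(16) + A(20) = 36
Step 4: Merge C(24) + (B+E)(30) = 54
Step 5: Merge ((F+I)+A)(36) + (C+(B+E))(54) = 90
Read each symbol's code off the tree from the root (left child = 0, right child = 1).

Codes:
  E: 111 (length 3)
  C: 10 (length 2)
  A: 01 (length 2)
  B: 110 (length 3)
  I: 001 (length 3)
  F: 000 (length 3)
Average code length: 226/90 = 2.5111 bits/symbol


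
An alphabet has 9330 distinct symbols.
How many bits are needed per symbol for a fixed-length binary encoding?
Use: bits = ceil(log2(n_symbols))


log2(9330) = 13.1877
Bracket: 2^13 = 8192 < 9330 <= 2^14 = 16384
So ceil(log2(9330)) = 14

bits = ceil(log2(9330)) = ceil(13.1877) = 14 bits


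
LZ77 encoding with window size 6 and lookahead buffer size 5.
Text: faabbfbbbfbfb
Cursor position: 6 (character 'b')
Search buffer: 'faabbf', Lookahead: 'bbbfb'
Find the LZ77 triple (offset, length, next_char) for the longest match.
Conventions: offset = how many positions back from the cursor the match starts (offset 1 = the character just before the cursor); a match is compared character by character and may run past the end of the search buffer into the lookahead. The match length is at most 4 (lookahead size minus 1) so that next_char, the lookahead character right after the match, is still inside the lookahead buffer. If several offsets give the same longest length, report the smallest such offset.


Try each offset into the search buffer:
  offset=1 (pos 5, char 'f'): match length 0
  offset=2 (pos 4, char 'b'): match length 1
  offset=3 (pos 3, char 'b'): match length 2
  offset=4 (pos 2, char 'a'): match length 0
  offset=5 (pos 1, char 'a'): match length 0
  offset=6 (pos 0, char 'f'): match length 0
Longest match has length 2 at offset 3.
next_char = character at position 6 + 2 = 8 -> 'b'

Best match: offset=3, length=2 (matching 'bb' starting at position 3)
LZ77 triple: (3, 2, 'b')


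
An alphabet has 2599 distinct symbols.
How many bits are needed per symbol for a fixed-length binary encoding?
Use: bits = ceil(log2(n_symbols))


log2(2599) = 11.3437
Bracket: 2^11 = 2048 < 2599 <= 2^12 = 4096
So ceil(log2(2599)) = 12

bits = ceil(log2(2599)) = ceil(11.3437) = 12 bits


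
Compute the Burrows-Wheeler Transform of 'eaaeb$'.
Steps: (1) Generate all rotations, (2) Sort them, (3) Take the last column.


Rotations (sorted):
  0: $eaaeb -> last char: b
  1: aaeb$e -> last char: e
  2: aeb$ea -> last char: a
  3: b$eaae -> last char: e
  4: eaaeb$ -> last char: $
  5: eb$eaa -> last char: a


BWT = beae$a


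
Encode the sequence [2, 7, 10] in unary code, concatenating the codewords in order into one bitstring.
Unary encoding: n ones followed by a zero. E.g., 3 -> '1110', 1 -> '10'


Encode each number as n ones followed by a terminating 0:
  2 -> 110 (3 bits)
  7 -> 11111110 (8 bits)
  10 -> 11111111110 (11 bits)
Total length = 3 + 8 + 11 = 22 bits.

Unary([2, 7, 10]) = 1101111111011111111110 (22 bits)


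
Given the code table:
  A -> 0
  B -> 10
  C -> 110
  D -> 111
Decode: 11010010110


Decoding:
110 -> C
10 -> B
0 -> A
10 -> B
110 -> C


Result: CBABC


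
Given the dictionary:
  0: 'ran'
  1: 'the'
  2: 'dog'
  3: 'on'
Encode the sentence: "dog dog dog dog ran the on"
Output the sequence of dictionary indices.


Look up each word in the dictionary:
  'dog' -> 2
  'dog' -> 2
  'dog' -> 2
  'dog' -> 2
  'ran' -> 0
  'the' -> 1
  'on' -> 3

Encoded: [2, 2, 2, 2, 0, 1, 3]


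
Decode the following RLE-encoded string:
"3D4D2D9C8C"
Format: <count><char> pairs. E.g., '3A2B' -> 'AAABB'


Expanding each <count><char> pair:
  3D -> 'DDD'
  4D -> 'DDDD'
  2D -> 'DD'
  9C -> 'CCCCCCCCC'
  8C -> 'CCCCCCCC'

Decoded = DDDDDDDDDCCCCCCCCCCCCCCCCC


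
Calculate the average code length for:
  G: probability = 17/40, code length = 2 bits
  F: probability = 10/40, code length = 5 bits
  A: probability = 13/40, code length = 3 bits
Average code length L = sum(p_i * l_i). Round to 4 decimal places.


Weighted contributions p_i * l_i:
  G: (17/40) * 2 = 34/40
  F: (10/40) * 5 = 50/40
  A: (13/40) * 3 = 39/40
Sum = (34 + 50 + 39)/40 = 123/40

L = 123/40 = 3.0750 bits/symbol


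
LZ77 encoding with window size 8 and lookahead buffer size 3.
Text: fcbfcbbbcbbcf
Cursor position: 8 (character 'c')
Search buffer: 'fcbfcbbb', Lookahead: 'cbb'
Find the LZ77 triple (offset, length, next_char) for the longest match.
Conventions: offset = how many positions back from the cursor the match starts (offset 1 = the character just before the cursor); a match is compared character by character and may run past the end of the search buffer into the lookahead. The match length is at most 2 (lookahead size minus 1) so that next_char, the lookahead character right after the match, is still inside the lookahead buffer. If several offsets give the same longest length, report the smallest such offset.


Try each offset into the search buffer:
  offset=1 (pos 7, char 'b'): match length 0
  offset=2 (pos 6, char 'b'): match length 0
  offset=3 (pos 5, char 'b'): match length 0
  offset=4 (pos 4, char 'c'): match length 2
  offset=5 (pos 3, char 'f'): match length 0
  offset=6 (pos 2, char 'b'): match length 0
  offset=7 (pos 1, char 'c'): match length 2
  offset=8 (pos 0, char 'f'): match length 0
Longest match has length 2, found at offsets 4, 7; take the smallest, offset 4.
next_char = character at position 8 + 2 = 10 -> 'b'

Best match: offset=4, length=2 (matching 'cb' starting at position 4)
LZ77 triple: (4, 2, 'b')


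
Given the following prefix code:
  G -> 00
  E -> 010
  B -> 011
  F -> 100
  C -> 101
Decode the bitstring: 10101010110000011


Decoding step by step:
Bits 101 -> C
Bits 010 -> E
Bits 101 -> C
Bits 100 -> F
Bits 00 -> G
Bits 011 -> B


Decoded message: CECFGB


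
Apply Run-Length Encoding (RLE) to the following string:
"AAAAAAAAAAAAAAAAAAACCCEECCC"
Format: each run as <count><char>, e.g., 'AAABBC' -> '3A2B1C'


Scanning runs left to right:
  i=0: run of 'A' x 19 -> '19A'
  i=19: run of 'C' x 3 -> '3C'
  i=22: run of 'E' x 2 -> '2E'
  i=24: run of 'C' x 3 -> '3C'

RLE = 19A3C2E3C


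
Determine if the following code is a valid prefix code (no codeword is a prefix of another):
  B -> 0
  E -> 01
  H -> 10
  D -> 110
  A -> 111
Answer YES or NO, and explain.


Checking each pair (does one codeword prefix another?):
  B='0' vs E='01': prefix -- VIOLATION

NO -- this is NOT a valid prefix code. B (0) is a prefix of E (01).


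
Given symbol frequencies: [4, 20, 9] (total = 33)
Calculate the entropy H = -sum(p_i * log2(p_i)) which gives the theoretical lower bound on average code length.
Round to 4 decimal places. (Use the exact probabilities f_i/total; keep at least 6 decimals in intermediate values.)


Per-symbol terms -p_i * log2(p_i) with p_i = f_i/33:
  p = 4/33 = 0.121212: log2(p) = -3.044394, -p*log2(p) = 0.369017
  p = 20/33 = 0.606061: log2(p) = -0.722466, -p*log2(p) = 0.437858
  p = 9/33 = 0.272727: log2(p) = -1.874469, -p*log2(p) = 0.511219
H = 0.369017 + 0.437858 + 0.511219 = 1.318094

H = 1.3181 bits/symbol


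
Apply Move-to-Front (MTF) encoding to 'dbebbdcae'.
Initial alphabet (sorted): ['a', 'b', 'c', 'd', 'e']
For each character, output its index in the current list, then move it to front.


MTF encoding:
'd': index 3 in ['a', 'b', 'c', 'd', 'e'] -> ['d', 'a', 'b', 'c', 'e']
'b': index 2 in ['d', 'a', 'b', 'c', 'e'] -> ['b', 'd', 'a', 'c', 'e']
'e': index 4 in ['b', 'd', 'a', 'c', 'e'] -> ['e', 'b', 'd', 'a', 'c']
'b': index 1 in ['e', 'b', 'd', 'a', 'c'] -> ['b', 'e', 'd', 'a', 'c']
'b': index 0 in ['b', 'e', 'd', 'a', 'c'] -> ['b', 'e', 'd', 'a', 'c']
'd': index 2 in ['b', 'e', 'd', 'a', 'c'] -> ['d', 'b', 'e', 'a', 'c']
'c': index 4 in ['d', 'b', 'e', 'a', 'c'] -> ['c', 'd', 'b', 'e', 'a']
'a': index 4 in ['c', 'd', 'b', 'e', 'a'] -> ['a', 'c', 'd', 'b', 'e']
'e': index 4 in ['a', 'c', 'd', 'b', 'e'] -> ['e', 'a', 'c', 'd', 'b']


Output: [3, 2, 4, 1, 0, 2, 4, 4, 4]


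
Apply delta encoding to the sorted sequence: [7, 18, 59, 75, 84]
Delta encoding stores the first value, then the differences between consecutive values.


First value: 7
Deltas:
  18 - 7 = 11
  59 - 18 = 41
  75 - 59 = 16
  84 - 75 = 9


Delta encoded: [7, 11, 41, 16, 9]


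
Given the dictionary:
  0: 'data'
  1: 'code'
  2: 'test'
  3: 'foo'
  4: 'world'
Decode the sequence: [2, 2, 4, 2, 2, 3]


Look up each index in the dictionary:
  2 -> 'test'
  2 -> 'test'
  4 -> 'world'
  2 -> 'test'
  2 -> 'test'
  3 -> 'foo'

Decoded: "test test world test test foo"


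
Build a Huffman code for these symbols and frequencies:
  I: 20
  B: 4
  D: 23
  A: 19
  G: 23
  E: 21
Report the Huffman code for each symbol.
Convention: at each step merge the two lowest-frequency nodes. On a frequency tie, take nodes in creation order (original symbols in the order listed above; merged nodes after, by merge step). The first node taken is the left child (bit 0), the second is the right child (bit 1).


Huffman tree construction:
Step 1: Merge B(4) + A(19) = 23
Step 2: Merge I(20) + E(21) = 41
Step 3: Merge D(23) + G(23) = 46
Step 4: Merge (B+A)(23) + (I+E)(41) = 64
Step 5: Merge (D+G)(46) + ((B+A)+(I+E))(64) = 110
Read each symbol's code off the tree from the root (left child = 0, right child = 1).

Codes:
  I: 110 (length 3)
  B: 100 (length 3)
  D: 00 (length 2)
  A: 101 (length 3)
  G: 01 (length 2)
  E: 111 (length 3)
Average code length: 284/110 = 2.5818 bits/symbol


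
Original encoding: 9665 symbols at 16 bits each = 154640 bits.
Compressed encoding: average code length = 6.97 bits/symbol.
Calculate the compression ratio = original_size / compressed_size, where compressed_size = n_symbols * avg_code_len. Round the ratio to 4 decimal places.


original_size = n_symbols * orig_bits = 9665 * 16 = 154640 bits
compressed_size = n_symbols * avg_code_len = 9665 * 6.97 = 67365.05 bits
ratio = original_size / compressed_size = 154640 / 67365.05 = 2.2956

Compression ratio = 2.2956


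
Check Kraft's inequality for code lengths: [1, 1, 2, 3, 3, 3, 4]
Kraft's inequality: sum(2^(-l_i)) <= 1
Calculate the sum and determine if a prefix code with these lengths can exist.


Sum = 2^(-1) + 2^(-1) + 2^(-2) + 2^(-3) + 2^(-3) + 2^(-3) + 2^(-4)
    = 0.5 + 0.5 + 0.25 + 0.125 + 0.125 + 0.125 + 0.0625
    = 27/16 = 1.6875
Since 1.6875 > 1, Kraft's inequality is NOT satisfied.
A prefix code with these lengths CANNOT exist.

Kraft sum = 1.6875. Not satisfied.


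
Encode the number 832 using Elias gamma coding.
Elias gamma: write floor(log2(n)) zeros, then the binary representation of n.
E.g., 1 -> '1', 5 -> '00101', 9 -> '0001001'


num_bits = floor(log2(832)) + 1 = 10
leading_zeros = num_bits - 1 = 9
binary(832) = 1101000000

Elias gamma(832) = '000000000' + '1101000000' = 0000000001101000000 (19 bits)


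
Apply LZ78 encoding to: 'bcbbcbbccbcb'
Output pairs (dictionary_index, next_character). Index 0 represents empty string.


LZ78 encoding steps:
Dictionary: {0: ''}
Step 1: w='' (idx 0), next='b' -> output (0, 'b'), add 'b' as idx 1
Step 2: w='' (idx 0), next='c' -> output (0, 'c'), add 'c' as idx 2
Step 3: w='b' (idx 1), next='b' -> output (1, 'b'), add 'bb' as idx 3
Step 4: w='c' (idx 2), next='b' -> output (2, 'b'), add 'cb' as idx 4
Step 5: w='b' (idx 1), next='c' -> output (1, 'c'), add 'bc' as idx 5
Step 6: w='cb' (idx 4), next='c' -> output (4, 'c'), add 'cbc' as idx 6
Step 7: w='b' (idx 1), end of input -> output (1, '')


Encoded: [(0, 'b'), (0, 'c'), (1, 'b'), (2, 'b'), (1, 'c'), (4, 'c'), (1, '')]


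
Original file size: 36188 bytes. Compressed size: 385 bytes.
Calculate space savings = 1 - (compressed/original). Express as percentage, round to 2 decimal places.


ratio = compressed/original = 385/36188 = 0.010639
savings = 1 - ratio = 1 - 0.010639 = 0.989361
as a percentage: 0.989361 * 100 = 98.94%

Space savings = 1 - 385/36188 = 98.94%


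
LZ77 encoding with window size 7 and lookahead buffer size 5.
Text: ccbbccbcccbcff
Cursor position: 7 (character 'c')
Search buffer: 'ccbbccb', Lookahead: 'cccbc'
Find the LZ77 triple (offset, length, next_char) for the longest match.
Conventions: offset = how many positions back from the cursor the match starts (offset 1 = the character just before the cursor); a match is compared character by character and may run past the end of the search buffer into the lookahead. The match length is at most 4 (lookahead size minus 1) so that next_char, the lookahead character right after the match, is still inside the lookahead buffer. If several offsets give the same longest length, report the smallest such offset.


Try each offset into the search buffer:
  offset=1 (pos 6, char 'b'): match length 0
  offset=2 (pos 5, char 'c'): match length 1
  offset=3 (pos 4, char 'c'): match length 2
  offset=4 (pos 3, char 'b'): match length 0
  offset=5 (pos 2, char 'b'): match length 0
  offset=6 (pos 1, char 'c'): match length 1
  offset=7 (pos 0, char 'c'): match length 2
Longest match has length 2, found at offsets 3, 7; take the smallest, offset 3.
next_char = character at position 7 + 2 = 9 -> 'c'

Best match: offset=3, length=2 (matching 'cc' starting at position 4)
LZ77 triple: (3, 2, 'c')


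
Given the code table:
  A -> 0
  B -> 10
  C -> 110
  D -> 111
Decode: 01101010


Decoding:
0 -> A
110 -> C
10 -> B
10 -> B


Result: ACBB


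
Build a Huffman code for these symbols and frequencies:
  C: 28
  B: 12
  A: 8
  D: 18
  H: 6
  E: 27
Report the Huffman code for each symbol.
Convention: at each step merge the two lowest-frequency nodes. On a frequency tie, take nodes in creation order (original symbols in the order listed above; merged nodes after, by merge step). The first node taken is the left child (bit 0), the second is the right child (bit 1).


Huffman tree construction:
Step 1: Merge H(6) + A(8) = 14
Step 2: Merge B(12) + (H+A)(14) = 26
Step 3: Merge D(18) + (B+(H+A))(26) = 44
Step 4: Merge E(27) + C(28) = 55
Step 5: Merge (D+(B+(H+A)))(44) + (E+C)(55) = 99
Read each symbol's code off the tree from the root (left child = 0, right child = 1).

Codes:
  C: 11 (length 2)
  B: 010 (length 3)
  A: 0111 (length 4)
  D: 00 (length 2)
  H: 0110 (length 4)
  E: 10 (length 2)
Average code length: 238/99 = 2.4040 bits/symbol


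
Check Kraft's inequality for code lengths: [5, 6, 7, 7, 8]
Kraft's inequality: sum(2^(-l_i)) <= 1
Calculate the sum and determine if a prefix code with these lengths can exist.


Sum = 2^(-5) + 2^(-6) + 2^(-7) + 2^(-7) + 2^(-8)
    = 0.03125 + 0.015625 + 0.0078125 + 0.0078125 + 0.00390625
    = 17/256 = 0.06640625
Since 0.06640625 <= 1, Kraft's inequality IS satisfied.
A prefix code with these lengths CAN exist.

Kraft sum = 0.06640625. Satisfied.


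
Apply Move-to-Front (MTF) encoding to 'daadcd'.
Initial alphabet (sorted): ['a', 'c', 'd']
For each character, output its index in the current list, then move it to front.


MTF encoding:
'd': index 2 in ['a', 'c', 'd'] -> ['d', 'a', 'c']
'a': index 1 in ['d', 'a', 'c'] -> ['a', 'd', 'c']
'a': index 0 in ['a', 'd', 'c'] -> ['a', 'd', 'c']
'd': index 1 in ['a', 'd', 'c'] -> ['d', 'a', 'c']
'c': index 2 in ['d', 'a', 'c'] -> ['c', 'd', 'a']
'd': index 1 in ['c', 'd', 'a'] -> ['d', 'c', 'a']


Output: [2, 1, 0, 1, 2, 1]


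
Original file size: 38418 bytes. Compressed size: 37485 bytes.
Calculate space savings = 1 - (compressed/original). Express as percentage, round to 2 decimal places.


ratio = compressed/original = 37485/38418 = 0.975715
savings = 1 - ratio = 1 - 0.975715 = 0.024285
as a percentage: 0.024285 * 100 = 2.43%

Space savings = 1 - 37485/38418 = 2.43%


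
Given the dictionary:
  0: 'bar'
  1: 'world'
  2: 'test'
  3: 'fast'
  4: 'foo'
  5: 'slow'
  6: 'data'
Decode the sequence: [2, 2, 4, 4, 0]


Look up each index in the dictionary:
  2 -> 'test'
  2 -> 'test'
  4 -> 'foo'
  4 -> 'foo'
  0 -> 'bar'

Decoded: "test test foo foo bar"


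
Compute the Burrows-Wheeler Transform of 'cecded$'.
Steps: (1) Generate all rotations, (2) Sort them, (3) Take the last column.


Rotations (sorted):
  0: $cecded -> last char: d
  1: cded$ce -> last char: e
  2: cecded$ -> last char: $
  3: d$cecde -> last char: e
  4: ded$cec -> last char: c
  5: ecded$c -> last char: c
  6: ed$cecd -> last char: d


BWT = de$eccd


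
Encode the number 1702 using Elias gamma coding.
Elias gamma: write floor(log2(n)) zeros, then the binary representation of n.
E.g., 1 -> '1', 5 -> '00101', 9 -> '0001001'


num_bits = floor(log2(1702)) + 1 = 11
leading_zeros = num_bits - 1 = 10
binary(1702) = 11010100110

Elias gamma(1702) = '0000000000' + '11010100110' = 000000000011010100110 (21 bits)


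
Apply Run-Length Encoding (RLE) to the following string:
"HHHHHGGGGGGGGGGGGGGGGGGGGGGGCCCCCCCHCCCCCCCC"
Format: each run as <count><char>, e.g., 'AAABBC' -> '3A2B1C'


Scanning runs left to right:
  i=0: run of 'H' x 5 -> '5H'
  i=5: run of 'G' x 23 -> '23G'
  i=28: run of 'C' x 7 -> '7C'
  i=35: run of 'H' x 1 -> '1H'
  i=36: run of 'C' x 8 -> '8C'

RLE = 5H23G7C1H8C


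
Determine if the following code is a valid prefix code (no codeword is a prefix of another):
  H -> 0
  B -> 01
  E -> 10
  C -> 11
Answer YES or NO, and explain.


Checking each pair (does one codeword prefix another?):
  H='0' vs B='01': prefix -- VIOLATION

NO -- this is NOT a valid prefix code. H (0) is a prefix of B (01).


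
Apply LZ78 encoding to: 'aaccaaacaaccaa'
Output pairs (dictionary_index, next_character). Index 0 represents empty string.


LZ78 encoding steps:
Dictionary: {0: ''}
Step 1: w='' (idx 0), next='a' -> output (0, 'a'), add 'a' as idx 1
Step 2: w='a' (idx 1), next='c' -> output (1, 'c'), add 'ac' as idx 2
Step 3: w='' (idx 0), next='c' -> output (0, 'c'), add 'c' as idx 3
Step 4: w='a' (idx 1), next='a' -> output (1, 'a'), add 'aa' as idx 4
Step 5: w='ac' (idx 2), next='a' -> output (2, 'a'), add 'aca' as idx 5
Step 6: w='ac' (idx 2), next='c' -> output (2, 'c'), add 'acc' as idx 6
Step 7: w='aa' (idx 4), end of input -> output (4, '')


Encoded: [(0, 'a'), (1, 'c'), (0, 'c'), (1, 'a'), (2, 'a'), (2, 'c'), (4, '')]


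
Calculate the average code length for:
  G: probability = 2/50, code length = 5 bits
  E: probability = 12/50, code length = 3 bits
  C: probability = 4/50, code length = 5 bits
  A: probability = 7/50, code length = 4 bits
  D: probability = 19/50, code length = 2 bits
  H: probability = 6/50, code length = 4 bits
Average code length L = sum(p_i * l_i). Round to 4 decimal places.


Weighted contributions p_i * l_i:
  G: (2/50) * 5 = 10/50
  E: (12/50) * 3 = 36/50
  C: (4/50) * 5 = 20/50
  A: (7/50) * 4 = 28/50
  D: (19/50) * 2 = 38/50
  H: (6/50) * 4 = 24/50
Sum = (10 + 36 + 20 + 28 + 38 + 24)/50 = 156/50

L = 156/50 = 3.1200 bits/symbol


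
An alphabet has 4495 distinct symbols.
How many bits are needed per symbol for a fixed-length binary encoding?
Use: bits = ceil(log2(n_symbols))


log2(4495) = 12.1341
Bracket: 2^12 = 4096 < 4495 <= 2^13 = 8192
So ceil(log2(4495)) = 13

bits = ceil(log2(4495)) = ceil(12.1341) = 13 bits


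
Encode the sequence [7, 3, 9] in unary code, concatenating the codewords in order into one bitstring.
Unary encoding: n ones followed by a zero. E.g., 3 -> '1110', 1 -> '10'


Encode each number as n ones followed by a terminating 0:
  7 -> 11111110 (8 bits)
  3 -> 1110 (4 bits)
  9 -> 1111111110 (10 bits)
Total length = 8 + 4 + 10 = 22 bits.

Unary([7, 3, 9]) = 1111111011101111111110 (22 bits)


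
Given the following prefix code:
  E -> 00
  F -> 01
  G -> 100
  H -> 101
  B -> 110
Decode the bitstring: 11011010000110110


Decoding step by step:
Bits 110 -> B
Bits 110 -> B
Bits 100 -> G
Bits 00 -> E
Bits 110 -> B
Bits 110 -> B


Decoded message: BBGEBB


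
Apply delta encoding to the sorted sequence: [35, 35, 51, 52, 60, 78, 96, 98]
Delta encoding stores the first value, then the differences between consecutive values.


First value: 35
Deltas:
  35 - 35 = 0
  51 - 35 = 16
  52 - 51 = 1
  60 - 52 = 8
  78 - 60 = 18
  96 - 78 = 18
  98 - 96 = 2


Delta encoded: [35, 0, 16, 1, 8, 18, 18, 2]


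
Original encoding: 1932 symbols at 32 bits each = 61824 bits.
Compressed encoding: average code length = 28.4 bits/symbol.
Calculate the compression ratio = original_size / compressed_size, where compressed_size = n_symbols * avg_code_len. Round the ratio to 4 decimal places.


original_size = n_symbols * orig_bits = 1932 * 32 = 61824 bits
compressed_size = n_symbols * avg_code_len = 1932 * 28.4 = 54868.8 bits
ratio = original_size / compressed_size = 61824 / 54868.8 = 1.1268

Compression ratio = 1.1268


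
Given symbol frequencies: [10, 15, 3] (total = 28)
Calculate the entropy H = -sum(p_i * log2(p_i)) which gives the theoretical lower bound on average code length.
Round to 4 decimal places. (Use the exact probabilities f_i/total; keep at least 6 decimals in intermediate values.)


Per-symbol terms -p_i * log2(p_i) with p_i = f_i/28:
  p = 10/28 = 0.357143: log2(p) = -1.485427, -p*log2(p) = 0.530510
  p = 15/28 = 0.535714: log2(p) = -0.900464, -p*log2(p) = 0.482392
  p = 3/28 = 0.107143: log2(p) = -3.222392, -p*log2(p) = 0.345256
H = 0.530510 + 0.482392 + 0.345256 = 1.358158

H = 1.3582 bits/symbol


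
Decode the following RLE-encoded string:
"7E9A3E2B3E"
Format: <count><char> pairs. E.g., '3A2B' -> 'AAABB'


Expanding each <count><char> pair:
  7E -> 'EEEEEEE'
  9A -> 'AAAAAAAAA'
  3E -> 'EEE'
  2B -> 'BB'
  3E -> 'EEE'

Decoded = EEEEEEEAAAAAAAAAEEEBBEEE


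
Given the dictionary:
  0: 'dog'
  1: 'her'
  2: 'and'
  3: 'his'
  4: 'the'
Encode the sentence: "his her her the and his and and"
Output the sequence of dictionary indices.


Look up each word in the dictionary:
  'his' -> 3
  'her' -> 1
  'her' -> 1
  'the' -> 4
  'and' -> 2
  'his' -> 3
  'and' -> 2
  'and' -> 2

Encoded: [3, 1, 1, 4, 2, 3, 2, 2]


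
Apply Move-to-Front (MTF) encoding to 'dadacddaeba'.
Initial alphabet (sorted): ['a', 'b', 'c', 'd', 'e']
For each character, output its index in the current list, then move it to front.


MTF encoding:
'd': index 3 in ['a', 'b', 'c', 'd', 'e'] -> ['d', 'a', 'b', 'c', 'e']
'a': index 1 in ['d', 'a', 'b', 'c', 'e'] -> ['a', 'd', 'b', 'c', 'e']
'd': index 1 in ['a', 'd', 'b', 'c', 'e'] -> ['d', 'a', 'b', 'c', 'e']
'a': index 1 in ['d', 'a', 'b', 'c', 'e'] -> ['a', 'd', 'b', 'c', 'e']
'c': index 3 in ['a', 'd', 'b', 'c', 'e'] -> ['c', 'a', 'd', 'b', 'e']
'd': index 2 in ['c', 'a', 'd', 'b', 'e'] -> ['d', 'c', 'a', 'b', 'e']
'd': index 0 in ['d', 'c', 'a', 'b', 'e'] -> ['d', 'c', 'a', 'b', 'e']
'a': index 2 in ['d', 'c', 'a', 'b', 'e'] -> ['a', 'd', 'c', 'b', 'e']
'e': index 4 in ['a', 'd', 'c', 'b', 'e'] -> ['e', 'a', 'd', 'c', 'b']
'b': index 4 in ['e', 'a', 'd', 'c', 'b'] -> ['b', 'e', 'a', 'd', 'c']
'a': index 2 in ['b', 'e', 'a', 'd', 'c'] -> ['a', 'b', 'e', 'd', 'c']


Output: [3, 1, 1, 1, 3, 2, 0, 2, 4, 4, 2]


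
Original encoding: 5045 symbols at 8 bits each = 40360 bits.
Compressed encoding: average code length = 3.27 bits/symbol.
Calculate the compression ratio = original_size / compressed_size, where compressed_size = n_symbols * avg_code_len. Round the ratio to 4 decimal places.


original_size = n_symbols * orig_bits = 5045 * 8 = 40360 bits
compressed_size = n_symbols * avg_code_len = 5045 * 3.27 = 16497.15 bits
ratio = original_size / compressed_size = 40360 / 16497.15 = 2.4465

Compression ratio = 2.4465


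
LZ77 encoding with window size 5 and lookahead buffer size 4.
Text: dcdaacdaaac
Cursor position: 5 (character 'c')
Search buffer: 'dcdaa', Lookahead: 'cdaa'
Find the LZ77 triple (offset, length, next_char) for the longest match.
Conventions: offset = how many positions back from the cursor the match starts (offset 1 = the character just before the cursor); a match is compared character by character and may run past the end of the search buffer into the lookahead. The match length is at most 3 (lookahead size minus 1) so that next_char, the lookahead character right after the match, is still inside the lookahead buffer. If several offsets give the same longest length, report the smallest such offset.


Try each offset into the search buffer:
  offset=1 (pos 4, char 'a'): match length 0
  offset=2 (pos 3, char 'a'): match length 0
  offset=3 (pos 2, char 'd'): match length 0
  offset=4 (pos 1, char 'c'): match length 3
  offset=5 (pos 0, char 'd'): match length 0
Longest match has length 3 at offset 4.
next_char = character at position 5 + 3 = 8 -> 'a'

Best match: offset=4, length=3 (matching 'cda' starting at position 1)
LZ77 triple: (4, 3, 'a')


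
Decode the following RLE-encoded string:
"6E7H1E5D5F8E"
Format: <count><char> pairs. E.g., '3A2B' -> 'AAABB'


Expanding each <count><char> pair:
  6E -> 'EEEEEE'
  7H -> 'HHHHHHH'
  1E -> 'E'
  5D -> 'DDDDD'
  5F -> 'FFFFF'
  8E -> 'EEEEEEEE'

Decoded = EEEEEEHHHHHHHEDDDDDFFFFFEEEEEEEE


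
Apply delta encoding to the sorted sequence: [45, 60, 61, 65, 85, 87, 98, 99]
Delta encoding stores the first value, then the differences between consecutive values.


First value: 45
Deltas:
  60 - 45 = 15
  61 - 60 = 1
  65 - 61 = 4
  85 - 65 = 20
  87 - 85 = 2
  98 - 87 = 11
  99 - 98 = 1


Delta encoded: [45, 15, 1, 4, 20, 2, 11, 1]


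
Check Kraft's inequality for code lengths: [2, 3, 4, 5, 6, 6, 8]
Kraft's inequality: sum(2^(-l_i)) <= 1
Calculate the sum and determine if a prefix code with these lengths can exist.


Sum = 2^(-2) + 2^(-3) + 2^(-4) + 2^(-5) + 2^(-6) + 2^(-6) + 2^(-8)
    = 0.25 + 0.125 + 0.0625 + 0.03125 + 0.015625 + 0.015625 + 0.00390625
    = 129/256 = 0.50390625
Since 0.50390625 <= 1, Kraft's inequality IS satisfied.
A prefix code with these lengths CAN exist.

Kraft sum = 0.50390625. Satisfied.


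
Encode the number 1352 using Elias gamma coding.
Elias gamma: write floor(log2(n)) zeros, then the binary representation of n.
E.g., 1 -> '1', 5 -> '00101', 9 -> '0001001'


num_bits = floor(log2(1352)) + 1 = 11
leading_zeros = num_bits - 1 = 10
binary(1352) = 10101001000

Elias gamma(1352) = '0000000000' + '10101001000' = 000000000010101001000 (21 bits)


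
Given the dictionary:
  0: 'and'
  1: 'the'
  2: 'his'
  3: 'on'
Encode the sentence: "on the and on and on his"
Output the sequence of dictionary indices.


Look up each word in the dictionary:
  'on' -> 3
  'the' -> 1
  'and' -> 0
  'on' -> 3
  'and' -> 0
  'on' -> 3
  'his' -> 2

Encoded: [3, 1, 0, 3, 0, 3, 2]


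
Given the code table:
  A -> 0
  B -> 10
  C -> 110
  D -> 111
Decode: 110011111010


Decoding:
110 -> C
0 -> A
111 -> D
110 -> C
10 -> B


Result: CADCB


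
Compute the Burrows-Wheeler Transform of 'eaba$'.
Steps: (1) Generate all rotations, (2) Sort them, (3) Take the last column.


Rotations (sorted):
  0: $eaba -> last char: a
  1: a$eab -> last char: b
  2: aba$e -> last char: e
  3: ba$ea -> last char: a
  4: eaba$ -> last char: $


BWT = abea$


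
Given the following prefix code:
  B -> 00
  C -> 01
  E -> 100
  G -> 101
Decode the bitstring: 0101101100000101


Decoding step by step:
Bits 01 -> C
Bits 01 -> C
Bits 101 -> G
Bits 100 -> E
Bits 00 -> B
Bits 01 -> C
Bits 01 -> C


Decoded message: CCGEBCC


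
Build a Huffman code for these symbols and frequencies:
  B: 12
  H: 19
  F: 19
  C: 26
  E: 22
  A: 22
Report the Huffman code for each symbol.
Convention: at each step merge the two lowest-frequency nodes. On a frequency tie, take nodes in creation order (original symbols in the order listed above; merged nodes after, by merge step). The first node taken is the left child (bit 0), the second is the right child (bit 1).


Huffman tree construction:
Step 1: Merge B(12) + H(19) = 31
Step 2: Merge F(19) + E(22) = 41
Step 3: Merge A(22) + C(26) = 48
Step 4: Merge (B+H)(31) + (F+E)(41) = 72
Step 5: Merge (A+C)(48) + ((B+H)+(F+E))(72) = 120
Read each symbol's code off the tree from the root (left child = 0, right child = 1).

Codes:
  B: 100 (length 3)
  H: 101 (length 3)
  F: 110 (length 3)
  C: 01 (length 2)
  E: 111 (length 3)
  A: 00 (length 2)
Average code length: 312/120 = 2.6000 bits/symbol


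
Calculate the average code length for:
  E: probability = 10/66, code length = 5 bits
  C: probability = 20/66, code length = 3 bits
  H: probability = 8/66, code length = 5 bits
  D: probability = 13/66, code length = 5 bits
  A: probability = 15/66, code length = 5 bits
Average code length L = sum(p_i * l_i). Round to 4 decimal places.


Weighted contributions p_i * l_i:
  E: (10/66) * 5 = 50/66
  C: (20/66) * 3 = 60/66
  H: (8/66) * 5 = 40/66
  D: (13/66) * 5 = 65/66
  A: (15/66) * 5 = 75/66
Sum = (50 + 60 + 40 + 65 + 75)/66 = 290/66

L = 290/66 = 4.3939 bits/symbol


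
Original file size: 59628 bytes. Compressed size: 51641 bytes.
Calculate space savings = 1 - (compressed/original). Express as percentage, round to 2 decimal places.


ratio = compressed/original = 51641/59628 = 0.866053
savings = 1 - ratio = 1 - 0.866053 = 0.133947
as a percentage: 0.133947 * 100 = 13.39%

Space savings = 1 - 51641/59628 = 13.39%


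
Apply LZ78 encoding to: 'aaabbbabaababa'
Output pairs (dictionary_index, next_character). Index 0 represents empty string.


LZ78 encoding steps:
Dictionary: {0: ''}
Step 1: w='' (idx 0), next='a' -> output (0, 'a'), add 'a' as idx 1
Step 2: w='a' (idx 1), next='a' -> output (1, 'a'), add 'aa' as idx 2
Step 3: w='' (idx 0), next='b' -> output (0, 'b'), add 'b' as idx 3
Step 4: w='b' (idx 3), next='b' -> output (3, 'b'), add 'bb' as idx 4
Step 5: w='a' (idx 1), next='b' -> output (1, 'b'), add 'ab' as idx 5
Step 6: w='aa' (idx 2), next='b' -> output (2, 'b'), add 'aab' as idx 6
Step 7: w='ab' (idx 5), next='a' -> output (5, 'a'), add 'aba' as idx 7


Encoded: [(0, 'a'), (1, 'a'), (0, 'b'), (3, 'b'), (1, 'b'), (2, 'b'), (5, 'a')]


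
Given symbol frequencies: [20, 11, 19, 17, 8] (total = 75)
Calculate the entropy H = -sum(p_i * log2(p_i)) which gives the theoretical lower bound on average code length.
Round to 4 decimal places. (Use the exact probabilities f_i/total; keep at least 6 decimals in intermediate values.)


Per-symbol terms -p_i * log2(p_i) with p_i = f_i/75:
  p = 20/75 = 0.266667: log2(p) = -1.906891, -p*log2(p) = 0.508504
  p = 11/75 = 0.146667: log2(p) = -2.769387, -p*log2(p) = 0.406177
  p = 19/75 = 0.253333: log2(p) = -1.980891, -p*log2(p) = 0.501826
  p = 17/75 = 0.226667: log2(p) = -2.141356, -p*log2(p) = 0.485374
  p = 8/75 = 0.106667: log2(p) = -3.228819, -p*log2(p) = 0.344407
H = 0.508504 + 0.406177 + 0.501826 + 0.485374 + 0.344407 = 2.246288

H = 2.2463 bits/symbol


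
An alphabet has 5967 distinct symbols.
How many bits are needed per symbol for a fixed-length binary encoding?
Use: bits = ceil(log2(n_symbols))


log2(5967) = 12.5428
Bracket: 2^12 = 4096 < 5967 <= 2^13 = 8192
So ceil(log2(5967)) = 13

bits = ceil(log2(5967)) = ceil(12.5428) = 13 bits


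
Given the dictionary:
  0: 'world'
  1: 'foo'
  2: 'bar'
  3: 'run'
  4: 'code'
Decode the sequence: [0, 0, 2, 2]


Look up each index in the dictionary:
  0 -> 'world'
  0 -> 'world'
  2 -> 'bar'
  2 -> 'bar'

Decoded: "world world bar bar"


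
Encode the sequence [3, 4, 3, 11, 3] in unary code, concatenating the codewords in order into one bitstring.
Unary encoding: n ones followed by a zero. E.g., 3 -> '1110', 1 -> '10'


Encode each number as n ones followed by a terminating 0:
  3 -> 1110 (4 bits)
  4 -> 11110 (5 bits)
  3 -> 1110 (4 bits)
  11 -> 111111111110 (12 bits)
  3 -> 1110 (4 bits)
Total length = 4 + 5 + 4 + 12 + 4 = 29 bits.

Unary([3, 4, 3, 11, 3]) = 11101111011101111111111101110 (29 bits)


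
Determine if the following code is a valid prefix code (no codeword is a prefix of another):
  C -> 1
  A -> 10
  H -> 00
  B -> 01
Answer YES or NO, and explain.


Checking each pair (does one codeword prefix another?):
  C='1' vs A='10': prefix -- VIOLATION

NO -- this is NOT a valid prefix code. C (1) is a prefix of A (10).


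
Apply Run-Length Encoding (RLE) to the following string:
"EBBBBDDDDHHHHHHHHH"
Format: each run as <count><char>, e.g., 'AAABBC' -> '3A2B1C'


Scanning runs left to right:
  i=0: run of 'E' x 1 -> '1E'
  i=1: run of 'B' x 4 -> '4B'
  i=5: run of 'D' x 4 -> '4D'
  i=9: run of 'H' x 9 -> '9H'

RLE = 1E4B4D9H


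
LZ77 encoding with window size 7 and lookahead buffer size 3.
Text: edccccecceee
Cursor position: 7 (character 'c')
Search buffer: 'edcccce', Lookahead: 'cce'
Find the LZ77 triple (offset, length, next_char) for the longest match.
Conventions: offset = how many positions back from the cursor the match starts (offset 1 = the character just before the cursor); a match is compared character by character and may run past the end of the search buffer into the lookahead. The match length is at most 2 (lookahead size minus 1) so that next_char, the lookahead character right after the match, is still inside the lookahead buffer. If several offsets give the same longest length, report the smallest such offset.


Try each offset into the search buffer:
  offset=1 (pos 6, char 'e'): match length 0
  offset=2 (pos 5, char 'c'): match length 1
  offset=3 (pos 4, char 'c'): match length 2
  offset=4 (pos 3, char 'c'): match length 2
  offset=5 (pos 2, char 'c'): match length 2
  offset=6 (pos 1, char 'd'): match length 0
  offset=7 (pos 0, char 'e'): match length 0
Longest match has length 2, found at offsets 3, 4, 5; take the smallest, offset 3.
next_char = character at position 7 + 2 = 9 -> 'e'

Best match: offset=3, length=2 (matching 'cc' starting at position 4)
LZ77 triple: (3, 2, 'e')
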